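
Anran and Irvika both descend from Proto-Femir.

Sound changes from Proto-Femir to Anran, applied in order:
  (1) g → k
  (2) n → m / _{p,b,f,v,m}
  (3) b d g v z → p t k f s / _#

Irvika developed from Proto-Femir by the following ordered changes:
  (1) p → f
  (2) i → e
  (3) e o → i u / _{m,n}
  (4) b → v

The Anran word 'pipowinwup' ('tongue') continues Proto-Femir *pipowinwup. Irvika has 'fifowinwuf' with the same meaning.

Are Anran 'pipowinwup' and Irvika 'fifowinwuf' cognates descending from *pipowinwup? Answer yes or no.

no

Derive the expected Irvika reflex of *pipowinwup:
Irvika: *pipowinwup
  pipowinwup → fifowinwuf   [unconditioned shift]
  fifowinwuf → fefowenwuf   [vowel merger]
  fefowenwuf → fefowinwuf   [pre-nasal raising]
  fefowinwuf (rule 4 does not apply)
  giving Irvika fefowinwuf.
The regular Irvika reflex would be 'fefowinwuf', but the attested form is 'fifowinwuf'. The correspondence is irregular, so they are not cognates (the Irvika form has a different source).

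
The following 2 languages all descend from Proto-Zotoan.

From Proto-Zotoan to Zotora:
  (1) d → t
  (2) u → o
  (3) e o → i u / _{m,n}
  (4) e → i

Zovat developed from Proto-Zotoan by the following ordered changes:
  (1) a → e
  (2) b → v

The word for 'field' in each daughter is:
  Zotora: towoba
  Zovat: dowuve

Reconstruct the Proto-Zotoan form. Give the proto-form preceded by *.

Position 4: Zotora has o, Zovat has u. Zovat preserves u here (none of its changes turn any other segment into u), so the proto-segment is *u.
Position 5: Zotora has b, Zovat has v. Zotora preserves b here (none of its changes turn any other segment into b), so the proto-segment is *b.
This points to *dowuba. Verify forward in each daughter:
Zotora: *dowuba > towuba > towoba  (by unconditioned shift, vowel merger)
Zovat: *dowuba
  dowuba → dowube   [vowel merger]
  dowube → dowuve   [unconditioned shift]
  giving Zovat dowuve.
No other proto-form is consistent with every reflex, so the reconstruction is *dowuba.

*dowuba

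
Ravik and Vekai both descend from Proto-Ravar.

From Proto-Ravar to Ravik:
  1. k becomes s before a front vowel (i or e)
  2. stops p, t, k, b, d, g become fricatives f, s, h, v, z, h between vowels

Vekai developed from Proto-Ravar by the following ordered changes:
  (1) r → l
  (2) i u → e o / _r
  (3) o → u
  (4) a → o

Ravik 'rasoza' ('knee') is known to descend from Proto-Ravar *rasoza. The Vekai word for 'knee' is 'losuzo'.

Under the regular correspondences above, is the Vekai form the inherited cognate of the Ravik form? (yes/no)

Derive the expected Vekai reflex of *rasoza:
Vekai: start from *rasoza.
  rule 1 (unconditioned shift): rasoza → lasoza
  rule 2: no change — lasoza
  rule 3 (vowel merger): lasoza → lasuza
  rule 4 (vowel merger): lasuza → losuzo
  ⇒ Vekai losuzo
Vekai 'losuzo' matches the regular reflex exactly, so the pair is cognate.

yes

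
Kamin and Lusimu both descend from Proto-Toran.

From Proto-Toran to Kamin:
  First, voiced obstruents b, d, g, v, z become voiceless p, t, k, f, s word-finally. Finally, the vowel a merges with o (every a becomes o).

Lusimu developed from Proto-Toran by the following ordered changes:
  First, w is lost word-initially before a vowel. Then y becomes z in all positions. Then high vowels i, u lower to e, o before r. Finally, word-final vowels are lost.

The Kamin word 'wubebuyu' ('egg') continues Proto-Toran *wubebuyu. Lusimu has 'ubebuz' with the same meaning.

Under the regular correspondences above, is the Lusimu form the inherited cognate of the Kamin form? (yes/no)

Derive the expected Lusimu reflex of *wubebuyu:
Lusimu: start from *wubebuyu.
  rule 1 (glide loss): wubebuyu → ubebuyu
  rule 2 (unconditioned shift): ubebuyu → ubebuzu
  rule 3: no change — ubebuzu
  rule 4 (apocope): ubebuzu → ubebuz
  ⇒ Lusimu ubebuz
Lusimu 'ubebuz' matches the regular reflex exactly, so the pair is cognate.

yes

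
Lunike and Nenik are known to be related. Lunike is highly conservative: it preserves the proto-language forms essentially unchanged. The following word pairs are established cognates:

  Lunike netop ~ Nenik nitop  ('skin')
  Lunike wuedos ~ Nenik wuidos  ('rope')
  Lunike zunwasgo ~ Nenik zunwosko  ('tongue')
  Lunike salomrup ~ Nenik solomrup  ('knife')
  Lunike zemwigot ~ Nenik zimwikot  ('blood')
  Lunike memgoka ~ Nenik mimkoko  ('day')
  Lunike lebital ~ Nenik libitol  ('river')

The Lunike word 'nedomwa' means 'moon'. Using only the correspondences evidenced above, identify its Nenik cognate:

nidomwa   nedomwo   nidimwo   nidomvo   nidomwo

netop ~ nitop — Lunike e corresponds to Nenik i after a consonant, before a consonant other than r, m, n, p, b, f, v.
memgoka ~ mimkoko — Lunike a corresponds to Nenik o word-finally.
Applying these to Lunike 'nedomwa':
  nedomwa → nidomwa   (e→i after a consonant, before a consonant other than r, m, n, p, b, f, v)
  nidomwa → nidomwo   (a→o word-finally)
So the Nenik cognate is 'nidomwo'.

nidomwo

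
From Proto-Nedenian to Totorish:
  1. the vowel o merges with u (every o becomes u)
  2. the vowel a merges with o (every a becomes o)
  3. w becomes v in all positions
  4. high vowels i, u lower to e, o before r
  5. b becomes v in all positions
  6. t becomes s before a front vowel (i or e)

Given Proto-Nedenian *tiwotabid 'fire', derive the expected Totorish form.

sivutovid

Totorish: start from *tiwotabid.
  rule 1 (vowel merger): tiwotabid → tiwutabid
  rule 2 (vowel merger): tiwutabid → tiwutobid
  rule 3 (unconditioned shift): tiwutobid → tivutobid
  rule 4: no change — tivutobid
  rule 5 (unconditioned shift): tivutobid → tivutovid
  rule 6 (palatalisation): tivutovid → sivutovid
  ⇒ Totorish sivutovid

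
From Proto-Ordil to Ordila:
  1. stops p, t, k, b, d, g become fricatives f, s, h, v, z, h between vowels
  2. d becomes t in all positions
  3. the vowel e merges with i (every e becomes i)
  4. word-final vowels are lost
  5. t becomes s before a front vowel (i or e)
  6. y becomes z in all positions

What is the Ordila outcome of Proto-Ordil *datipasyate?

Ordila: *datipasyate
  datipasyate → dasifasyase   [intervocalic lenition]
  dasifasyase → tasifasyase   [unconditioned shift]
  tasifasyase → tasifasyasi   [vowel merger]
  tasifasyasi → tasifasyas   [apocope]
  tasifasyas (rule 5 does not apply)
  tasifasyas → tasifaszas   [unconditioned shift]
  giving Ordila tasifaszas.

tasifaszas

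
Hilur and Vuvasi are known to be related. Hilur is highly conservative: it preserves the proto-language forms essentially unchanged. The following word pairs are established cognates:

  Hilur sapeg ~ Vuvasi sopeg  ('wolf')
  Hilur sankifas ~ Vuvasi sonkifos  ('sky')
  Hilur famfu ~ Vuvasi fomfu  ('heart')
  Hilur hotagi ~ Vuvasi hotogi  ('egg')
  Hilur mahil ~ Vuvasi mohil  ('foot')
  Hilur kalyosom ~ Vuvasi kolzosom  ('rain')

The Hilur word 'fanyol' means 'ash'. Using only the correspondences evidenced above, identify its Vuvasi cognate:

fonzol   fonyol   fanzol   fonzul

sankifas ~ sonkifos — Hilur a corresponds to Vuvasi o after a consonant, before a nasal.
kalyosom ~ kolzosom — Hilur y corresponds to Vuvasi z after a consonant, before a back vowel.
Applying these to Hilur 'fanyol':
  fanyol → fonyol   (a→o after a consonant, before a nasal)
  fonyol → fonzol   (y→z after a consonant, before a back vowel)
So the Vuvasi cognate is 'fonzol'.

fonzol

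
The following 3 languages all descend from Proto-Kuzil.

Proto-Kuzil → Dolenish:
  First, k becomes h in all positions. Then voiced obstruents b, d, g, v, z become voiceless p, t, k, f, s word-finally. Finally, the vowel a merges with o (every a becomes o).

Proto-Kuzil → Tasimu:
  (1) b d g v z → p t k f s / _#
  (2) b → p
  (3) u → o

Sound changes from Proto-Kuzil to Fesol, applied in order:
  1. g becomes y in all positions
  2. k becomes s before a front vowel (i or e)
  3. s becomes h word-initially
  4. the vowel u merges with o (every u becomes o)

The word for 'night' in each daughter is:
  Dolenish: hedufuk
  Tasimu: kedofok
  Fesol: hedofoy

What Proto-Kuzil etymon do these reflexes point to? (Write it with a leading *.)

Position 7: Dolenish has k, Tasimu has k, Fesol has y. In Dolenish, k can only continue *g, so the proto-segment is *g.
Position 1: Dolenish has h, Tasimu has k, Fesol has h. Taking the neighbouring segments as reconstructed: Dolenish h could go back to *k or *h; Tasimu k can only go back to *k; Fesol h could go back to *k or *s or *h — the one source consistent with every daughter is *k.
Continuing position by position gives *kedufug; check it forward:
Dolenish: *kedufug
  kedufug → hedufug   [unconditioned shift]
  hedufug → hedufuk   [final devoicing]
  hedufuk (rule 3 does not apply)
  giving Dolenish hedufuk.
Tasimu: start from *kedufug.
  rule 1 (final devoicing): kedufug → kedufuk
  rule 2: no change — kedufuk
  rule 3 (vowel merger): kedufuk → kedofok
  ⇒ Tasimu kedofok
Fesol: *kedufug
  kedufug → kedufuy   [unconditioned shift]
  kedufuy → sedufuy   [palatalisation]
  sedufuy → hedufuy   [debuccalisation]
  hedufuy → hedofoy   [vowel merger]
  giving Fesol hedofoy.
*kedufug is the unique common source.

*kedufug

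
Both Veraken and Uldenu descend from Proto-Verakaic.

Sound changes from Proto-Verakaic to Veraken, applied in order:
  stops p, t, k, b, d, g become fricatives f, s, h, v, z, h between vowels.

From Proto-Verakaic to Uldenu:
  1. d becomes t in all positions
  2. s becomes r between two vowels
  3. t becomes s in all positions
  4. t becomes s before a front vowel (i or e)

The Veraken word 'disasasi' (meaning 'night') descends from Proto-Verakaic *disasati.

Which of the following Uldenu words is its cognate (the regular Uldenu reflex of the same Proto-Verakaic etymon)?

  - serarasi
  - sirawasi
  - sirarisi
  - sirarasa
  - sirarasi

sirarasi

Uldenu: *disasati > tisasati > tirarati > sirarasi  (by unconditioned shift, rhotacism, unconditioned shift)
Among the options, 'sirarasi' alone shows every Uldenu change applied in order.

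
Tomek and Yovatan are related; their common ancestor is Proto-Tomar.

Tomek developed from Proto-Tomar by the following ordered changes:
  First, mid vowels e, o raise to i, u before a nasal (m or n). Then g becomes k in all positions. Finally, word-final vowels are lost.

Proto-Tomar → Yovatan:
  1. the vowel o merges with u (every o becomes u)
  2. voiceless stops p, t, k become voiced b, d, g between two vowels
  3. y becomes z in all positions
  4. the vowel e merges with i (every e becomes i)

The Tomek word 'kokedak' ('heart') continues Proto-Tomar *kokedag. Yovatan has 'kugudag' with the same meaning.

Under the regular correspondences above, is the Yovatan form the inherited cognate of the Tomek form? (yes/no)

Derive the expected Yovatan reflex of *kokedag:
Yovatan: *kokedag
  kokedag → kukedag   [vowel merger]
  kukedag → kugedag   [intervocalic voicing]
  kugedag (rule 3 does not apply)
  kugedag → kugidag   [vowel merger]
  giving Yovatan kugidag.
The regular Yovatan reflex would be 'kugidag', but the attested form is 'kugudag'. The correspondence is irregular, so they are not cognates (the Yovatan form has a different source).

no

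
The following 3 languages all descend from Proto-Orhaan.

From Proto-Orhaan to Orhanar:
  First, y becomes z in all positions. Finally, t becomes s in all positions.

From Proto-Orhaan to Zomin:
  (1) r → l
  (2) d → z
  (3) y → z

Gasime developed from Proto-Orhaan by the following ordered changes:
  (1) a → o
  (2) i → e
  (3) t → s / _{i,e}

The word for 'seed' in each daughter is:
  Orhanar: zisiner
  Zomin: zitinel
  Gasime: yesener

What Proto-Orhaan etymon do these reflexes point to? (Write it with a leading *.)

*yitiner

Position 1: Orhanar has z, Zomin has z, Gasime has y. Gasime preserves y here (none of its changes turn any other segment into y), so the proto-segment is *y.
Position 3: Orhanar has s, Zomin has t, Gasime has s. Zomin preserves t here (none of its changes turn any other segment into t), so the proto-segment is *t.
This points to *yitiner. Verify forward in each daughter:
Orhanar: start from *yitiner.
  rule 1 (unconditioned shift): yitiner → zitiner
  rule 2 (unconditioned shift): zitiner → zisiner
  ⇒ Orhanar zisiner
Zomin: *yitiner
  yitiner → yitinel   [unconditioned shift]
  yitinel (rule 2 does not apply)
  yitinel → zitinel   [unconditioned shift]
  giving Zomin zitinel.
Gasime: start from *yitiner.
  rule 1: no change — yitiner
  rule 2 (vowel merger): yitiner → yetener
  rule 3 (palatalisation): yetener → yesener
  ⇒ Gasime yesener
Only *yitiner yields all of Orhanar zisiner, Zomin zitinel, Gasime yesener.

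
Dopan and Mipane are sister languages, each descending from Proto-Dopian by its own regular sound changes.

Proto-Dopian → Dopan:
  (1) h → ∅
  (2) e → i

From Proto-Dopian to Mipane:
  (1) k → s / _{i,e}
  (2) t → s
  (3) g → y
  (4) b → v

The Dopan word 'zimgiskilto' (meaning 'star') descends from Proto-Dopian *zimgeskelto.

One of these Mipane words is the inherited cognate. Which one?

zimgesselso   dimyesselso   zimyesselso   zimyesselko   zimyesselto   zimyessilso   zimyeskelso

Mipane: *zimgeskelto > zimgesselto > zimgesselso > zimyesselso  (by palatalisation, unconditioned shift, unconditioned shift)

zimyesselso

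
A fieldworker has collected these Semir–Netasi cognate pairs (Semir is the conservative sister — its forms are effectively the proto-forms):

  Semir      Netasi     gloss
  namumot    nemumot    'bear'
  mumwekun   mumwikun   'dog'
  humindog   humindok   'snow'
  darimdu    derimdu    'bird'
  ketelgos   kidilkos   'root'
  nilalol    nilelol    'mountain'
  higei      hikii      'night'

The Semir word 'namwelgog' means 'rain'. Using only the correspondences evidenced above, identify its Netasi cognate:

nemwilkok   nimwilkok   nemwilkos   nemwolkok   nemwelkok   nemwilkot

nemwilkok

namumot ~ nemumot — Semir a corresponds to Netasi e after a consonant, before a nasal.
mumwekun ~ mumwikun, ketelgos ~ kidilkos — Semir e corresponds to Netasi i after a consonant, before a consonant other than r, m, n, p, b, f, v.
ketelgos ~ kidilkos — Semir g corresponds to Netasi k after a consonant, before a back vowel.
humindog ~ humindok — Semir g corresponds to Netasi k word-finally.
Applying these to Semir 'namwelgog':
  namwelgog → nemwelgog   (a→e after a consonant, before a nasal)
  nemwelgog → nemwilgog   (e→i after a consonant, before a consonant other than r, m, n, p, b, f, v)
  nemwilgog → nemwilkog   (g→k after a consonant, before a back vowel)
  nemwilkog → nemwilkok   (g→k word-finally)
So the Netasi cognate is 'nemwilkok'.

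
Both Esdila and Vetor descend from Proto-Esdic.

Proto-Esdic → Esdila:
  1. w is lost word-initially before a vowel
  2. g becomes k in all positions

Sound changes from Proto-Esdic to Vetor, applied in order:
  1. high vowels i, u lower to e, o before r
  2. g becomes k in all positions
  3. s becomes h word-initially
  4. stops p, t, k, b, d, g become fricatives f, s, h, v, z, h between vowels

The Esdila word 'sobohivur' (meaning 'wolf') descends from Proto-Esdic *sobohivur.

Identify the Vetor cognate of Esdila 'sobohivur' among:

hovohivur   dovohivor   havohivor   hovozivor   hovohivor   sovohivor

Vetor: start from *sobohivur.
  rule 1 (pre-rhotic lowering): sobohivur → sobohivor
  rule 2: no change — sobohivor
  rule 3 (debuccalisation): sobohivor → hobohivor
  rule 4 (intervocalic lenition): hobohivor → hovohivor
  ⇒ Vetor hovohivor
Among the options, 'hovohivor' alone shows every Vetor change applied in order.

hovohivor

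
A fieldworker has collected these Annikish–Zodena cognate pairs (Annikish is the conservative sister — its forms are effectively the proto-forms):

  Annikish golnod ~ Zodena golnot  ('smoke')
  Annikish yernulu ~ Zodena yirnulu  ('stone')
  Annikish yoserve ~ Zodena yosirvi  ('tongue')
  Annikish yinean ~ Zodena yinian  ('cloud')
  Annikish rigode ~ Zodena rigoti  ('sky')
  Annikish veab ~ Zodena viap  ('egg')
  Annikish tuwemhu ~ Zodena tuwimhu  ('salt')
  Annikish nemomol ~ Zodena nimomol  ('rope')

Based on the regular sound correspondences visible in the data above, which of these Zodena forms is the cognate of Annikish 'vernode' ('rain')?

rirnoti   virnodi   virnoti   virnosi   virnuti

yernulu ~ yirnulu, yoserve ~ yosirvi — Annikish e corresponds to Zodena i after a consonant, before r.
rigode ~ rigoti — Annikish d corresponds to Zodena t between vowels (before a front vowel).
yoserve ~ yosirvi, rigode ~ rigoti — Annikish e corresponds to Zodena i word-finally.
Applying these to Annikish 'vernode':
  vernode → virnode   (e→i after a consonant, before r)
  virnode → virnote   (d→t between vowels (before a front vowel))
  virnote → virnoti   (e→i word-finally)
So the Zodena cognate is 'virnoti'.

virnoti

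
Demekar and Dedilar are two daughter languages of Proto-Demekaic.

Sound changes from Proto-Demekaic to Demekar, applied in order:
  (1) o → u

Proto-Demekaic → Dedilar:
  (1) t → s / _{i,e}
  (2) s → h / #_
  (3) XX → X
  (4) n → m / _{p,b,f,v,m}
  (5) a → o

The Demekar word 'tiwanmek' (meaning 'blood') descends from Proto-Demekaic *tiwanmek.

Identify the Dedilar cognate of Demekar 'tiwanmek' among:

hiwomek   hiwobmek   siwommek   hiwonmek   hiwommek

Dedilar: *tiwanmek
  tiwanmek → siwanmek   [palatalisation]
  siwanmek → hiwanmek   [debuccalisation]
  hiwanmek (rule 3 does not apply)
  hiwanmek → hiwammek   [nasal place assimilation]
  hiwammek → hiwommek   [vowel merger]
  giving Dedilar hiwommek.
Only 'hiwommek' matches the regular Dedilar development of *tiwanmek.

hiwommek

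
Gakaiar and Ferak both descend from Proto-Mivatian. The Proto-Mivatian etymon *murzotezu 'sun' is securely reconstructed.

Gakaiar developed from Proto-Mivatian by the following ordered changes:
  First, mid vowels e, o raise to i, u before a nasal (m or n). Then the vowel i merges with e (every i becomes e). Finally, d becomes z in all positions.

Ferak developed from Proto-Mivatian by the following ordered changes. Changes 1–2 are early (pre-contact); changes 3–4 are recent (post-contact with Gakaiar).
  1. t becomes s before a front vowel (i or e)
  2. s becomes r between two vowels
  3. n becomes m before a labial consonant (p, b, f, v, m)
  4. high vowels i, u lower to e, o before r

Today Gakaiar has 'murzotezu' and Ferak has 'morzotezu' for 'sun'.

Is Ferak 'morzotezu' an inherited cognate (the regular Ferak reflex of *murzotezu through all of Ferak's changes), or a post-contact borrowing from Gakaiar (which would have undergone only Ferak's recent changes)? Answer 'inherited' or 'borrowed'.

borrowed

If inherited, *murzotezu would pass through all of Ferak's changes:
Ferak: *murzotezu
  murzotezu → murzosezu   [palatalisation]
  murzosezu → murzorezu   [rhotacism]
  murzorezu (rule 3 does not apply)
  murzorezu → morzorezu   [pre-rhotic lowering]
  giving Ferak morzorezu.
If borrowed from Gakaiar 'murzotezu' after the early changes, it would undergo only the recent ones:
  rule 3 (nasal place assimilation): no change (murzotezu)
  rule 4 (pre-rhotic lowering): murzotezu → morzotezu
  ⇒ as a loan: morzotezu
Ferak 'morzotezu' matches the loan outcome 'morzotezu', not the inherited 'morzorezu' — it skipped the early Ferak changes, so it was borrowed from Gakaiar.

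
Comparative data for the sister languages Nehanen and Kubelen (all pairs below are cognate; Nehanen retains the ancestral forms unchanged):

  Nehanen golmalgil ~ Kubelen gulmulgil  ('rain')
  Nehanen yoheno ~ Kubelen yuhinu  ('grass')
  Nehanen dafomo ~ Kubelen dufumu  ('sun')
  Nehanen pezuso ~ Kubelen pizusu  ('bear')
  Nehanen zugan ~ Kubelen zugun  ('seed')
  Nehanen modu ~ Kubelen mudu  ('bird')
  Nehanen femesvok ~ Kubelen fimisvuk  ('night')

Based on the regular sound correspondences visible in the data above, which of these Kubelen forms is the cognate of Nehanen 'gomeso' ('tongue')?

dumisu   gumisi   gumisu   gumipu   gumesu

dafomo ~ dufumu — Nehanen o corresponds to Kubelen u after a consonant, before a nasal.
pezuso ~ pizusu, femesvok ~ fimisvuk — Nehanen e corresponds to Kubelen i after a consonant, before a consonant other than r, m, n, p, b, f, v.
yoheno ~ yuhinu, dafomo ~ dufumu — Nehanen o corresponds to Kubelen u word-finally.
Applying these to Nehanen 'gomeso':
  gomeso → gumeso   (o→u after a consonant, before a nasal)
  gumeso → gumiso   (e→i after a consonant, before a consonant other than r, m, n, p, b, f, v)
  gumiso → gumisu   (o→u word-finally)
So the Kubelen cognate is 'gumisu'.

gumisu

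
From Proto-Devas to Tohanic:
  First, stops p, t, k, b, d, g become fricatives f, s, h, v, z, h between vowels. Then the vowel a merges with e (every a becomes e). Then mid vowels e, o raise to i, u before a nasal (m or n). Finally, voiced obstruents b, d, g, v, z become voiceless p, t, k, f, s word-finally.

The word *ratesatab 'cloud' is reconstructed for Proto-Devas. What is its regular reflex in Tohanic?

Tohanic: *ratesatab > rasesasab > reseseseb > resesesep  (by intervocalic lenition, vowel merger, final devoicing)

resesesep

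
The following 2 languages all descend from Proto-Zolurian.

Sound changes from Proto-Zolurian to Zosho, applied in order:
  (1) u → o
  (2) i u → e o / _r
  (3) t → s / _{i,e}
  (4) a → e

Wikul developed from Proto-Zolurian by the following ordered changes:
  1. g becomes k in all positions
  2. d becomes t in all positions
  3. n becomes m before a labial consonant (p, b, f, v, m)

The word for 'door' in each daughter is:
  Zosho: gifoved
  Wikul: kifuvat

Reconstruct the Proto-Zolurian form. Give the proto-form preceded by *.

Position 7: Zosho has d, Wikul has t. Zosho preserves d here (none of its changes turn any other segment into d), so the proto-segment is *d.
Position 4: Zosho has o, Wikul has u. Wikul preserves u here (none of its changes turn any other segment into u), so the proto-segment is *u.
Position 6: Zosho has e, Wikul has a. Wikul preserves a here (none of its changes turn any other segment into a), so the proto-segment is *a.
This points to *gifuvad. Verify forward in each daughter:
Zosho: start from *gifuvad.
  rule 1 (vowel merger): gifuvad → gifovad
  rule 2: no change — gifovad
  rule 3: no change — gifovad
  rule 4 (vowel merger): gifovad → gifoved
  ⇒ Zosho gifoved
Wikul: *gifuvad
  gifuvad → kifuvad   [unconditioned shift]
  kifuvad → kifuvat   [unconditioned shift]
  kifuvat (rule 3 does not apply)
  giving Wikul kifuvat.
Only *gifuvad yields all of Zosho gifoved, Wikul kifuvat.

*gifuvad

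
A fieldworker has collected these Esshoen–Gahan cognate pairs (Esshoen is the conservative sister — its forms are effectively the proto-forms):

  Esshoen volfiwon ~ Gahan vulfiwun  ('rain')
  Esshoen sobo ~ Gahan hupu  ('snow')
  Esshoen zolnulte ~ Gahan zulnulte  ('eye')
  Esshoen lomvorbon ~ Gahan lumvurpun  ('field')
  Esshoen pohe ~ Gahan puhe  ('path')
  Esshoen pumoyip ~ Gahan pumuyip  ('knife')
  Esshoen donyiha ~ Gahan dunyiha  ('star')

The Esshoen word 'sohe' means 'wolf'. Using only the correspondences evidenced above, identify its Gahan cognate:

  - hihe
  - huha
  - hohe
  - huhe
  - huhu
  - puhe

sobo ~ hupu — Esshoen s corresponds to Gahan h word-initially before a back vowel.
volfiwon ~ vulfiwun, zolnulte ~ zulnulte — Esshoen o corresponds to Gahan u after a consonant, before a consonant other than r, m, n, p, b, f, v.
Applying these to Esshoen 'sohe':
  sohe → hohe   (s→h word-initially before a back vowel)
  hohe → huhe   (o→u after a consonant, before a consonant other than r, m, n, p, b, f, v)
So the Gahan cognate is 'huhe'.

huhe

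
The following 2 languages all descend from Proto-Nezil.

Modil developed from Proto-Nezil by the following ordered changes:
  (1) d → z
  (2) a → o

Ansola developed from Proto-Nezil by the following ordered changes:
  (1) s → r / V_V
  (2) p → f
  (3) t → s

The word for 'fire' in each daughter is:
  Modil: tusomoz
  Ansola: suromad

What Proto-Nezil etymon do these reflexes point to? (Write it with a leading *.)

*tusomad

Position 6: Modil has o, Ansola has a. Ansola preserves a here (none of its changes turn any other segment into a), so the proto-segment is *a.
Position 1: Modil has t, Ansola has s. Modil preserves t here (none of its changes turn any other segment into t), so the proto-segment is *t.
Position 3: Modil has s, Ansola has r. Modil preserves s here (none of its changes turn any other segment into s), so the proto-segment is *s.
Continuing position by position gives *tusomad; check it forward:
Modil: start from *tusomad.
  rule 1 (unconditioned shift): tusomad → tusomaz
  rule 2 (vowel merger): tusomaz → tusomoz
  ⇒ Modil tusomoz
Ansola: *tusomad > turomad > suromad  (by rhotacism, unconditioned shift)
Only *tusomad yields all of Modil tusomoz, Ansola suromad.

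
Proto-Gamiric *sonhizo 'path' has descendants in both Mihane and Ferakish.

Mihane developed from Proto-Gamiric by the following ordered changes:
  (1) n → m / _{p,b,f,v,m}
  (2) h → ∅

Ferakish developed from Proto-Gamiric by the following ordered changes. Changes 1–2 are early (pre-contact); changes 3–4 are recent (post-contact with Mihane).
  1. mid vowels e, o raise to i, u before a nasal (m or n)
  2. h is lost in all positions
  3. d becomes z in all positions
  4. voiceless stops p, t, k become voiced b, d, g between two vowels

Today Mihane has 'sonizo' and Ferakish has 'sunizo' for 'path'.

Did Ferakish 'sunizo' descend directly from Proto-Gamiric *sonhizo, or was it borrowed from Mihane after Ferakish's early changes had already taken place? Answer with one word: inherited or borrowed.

inherited

If inherited, *sonhizo would pass through all of Ferakish's changes:
Ferakish: *sonhizo > sunhizo > sunizo  (by pre-nasal raising, h-loss)
If borrowed from Mihane 'sonizo' after the early changes, it would undergo only the recent ones:
  rule 3 (unconditioned shift): no change (sonizo)
  rule 4 (intervocalic voicing): no change (sonizo)
  ⇒ as a loan: sonizo
Ferakish 'sunizo' matches the inherited outcome exactly, so it is an inherited cognate, not a loan.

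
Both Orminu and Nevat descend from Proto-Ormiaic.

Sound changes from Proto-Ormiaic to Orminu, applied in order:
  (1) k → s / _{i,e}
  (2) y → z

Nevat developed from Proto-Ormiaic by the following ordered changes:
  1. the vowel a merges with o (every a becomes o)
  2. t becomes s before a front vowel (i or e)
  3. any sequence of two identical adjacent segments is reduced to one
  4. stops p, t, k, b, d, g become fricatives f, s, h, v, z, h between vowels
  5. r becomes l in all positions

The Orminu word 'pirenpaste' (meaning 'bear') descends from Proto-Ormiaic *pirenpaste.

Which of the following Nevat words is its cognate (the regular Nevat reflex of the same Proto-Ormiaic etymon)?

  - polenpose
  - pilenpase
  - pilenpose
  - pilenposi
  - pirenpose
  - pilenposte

pilenpose

Nevat: *pirenpaste > pirenposte > pirenposse > pirenpose > pilenpose  (by vowel merger, palatalisation, degemination, unconditioned shift)
Among the options, 'pilenpose' alone shows every Nevat change applied in order.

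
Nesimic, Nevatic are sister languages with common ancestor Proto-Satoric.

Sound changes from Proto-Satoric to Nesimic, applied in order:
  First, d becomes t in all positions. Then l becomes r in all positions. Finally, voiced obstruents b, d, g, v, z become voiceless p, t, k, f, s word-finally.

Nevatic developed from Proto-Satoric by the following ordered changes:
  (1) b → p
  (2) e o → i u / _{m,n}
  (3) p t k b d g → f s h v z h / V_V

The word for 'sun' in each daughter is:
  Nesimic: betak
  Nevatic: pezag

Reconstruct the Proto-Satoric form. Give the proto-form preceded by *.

Position 5: Nesimic has k, Nevatic has g. Nevatic preserves g here (none of its changes turn any other segment into g), so the proto-segment is *g.
Position 1: Nesimic has b, Nevatic has p. Nesimic preserves b here (none of its changes turn any other segment into b), so the proto-segment is *b.
Continuing position by position gives *bedag; check it forward:
Nesimic: start from *bedag.
  rule 1 (unconditioned shift): bedag → betag
  rule 2: no change — betag
  rule 3 (final devoicing): betag → betak
  ⇒ Nesimic betak
Nevatic: *bedag > pedag > pezag  (by unconditioned shift, intervocalic lenition)
No other proto-form is consistent with every reflex, so the reconstruction is *bedag.

*bedag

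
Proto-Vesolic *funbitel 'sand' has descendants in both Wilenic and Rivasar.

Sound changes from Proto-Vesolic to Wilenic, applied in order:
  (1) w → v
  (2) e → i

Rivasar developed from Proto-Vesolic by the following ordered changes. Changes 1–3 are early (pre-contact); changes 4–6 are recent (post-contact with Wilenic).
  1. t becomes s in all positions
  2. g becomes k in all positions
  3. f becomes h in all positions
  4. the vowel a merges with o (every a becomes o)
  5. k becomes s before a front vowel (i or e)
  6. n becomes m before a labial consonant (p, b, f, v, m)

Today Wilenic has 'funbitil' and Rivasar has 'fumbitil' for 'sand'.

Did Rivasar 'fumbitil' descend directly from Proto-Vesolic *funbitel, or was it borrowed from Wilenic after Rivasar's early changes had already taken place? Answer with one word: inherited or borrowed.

If inherited, *funbitel would pass through all of Rivasar's changes:
Rivasar: start from *funbitel.
  rule 1 (unconditioned shift): funbitel → funbisel
  rule 2: no change — funbisel
  rule 3 (unconditioned shift): funbisel → hunbisel
  rule 4: no change — hunbisel
  rule 5: no change — hunbisel
  rule 6 (nasal place assimilation): hunbisel → humbisel
  ⇒ Rivasar humbisel
If borrowed from Wilenic 'funbitil' after the early changes, it would undergo only the recent ones:
  rule 4 (vowel merger): no change (funbitil)
  rule 5 (palatalisation): no change (funbitil)
  rule 6 (nasal place assimilation): funbitil → fumbitil
  ⇒ as a loan: fumbitil
Rivasar 'fumbitil' matches the loan outcome 'fumbitil', not the inherited 'humbisel' — it skipped the early Rivasar changes, so it was borrowed from Wilenic.

borrowed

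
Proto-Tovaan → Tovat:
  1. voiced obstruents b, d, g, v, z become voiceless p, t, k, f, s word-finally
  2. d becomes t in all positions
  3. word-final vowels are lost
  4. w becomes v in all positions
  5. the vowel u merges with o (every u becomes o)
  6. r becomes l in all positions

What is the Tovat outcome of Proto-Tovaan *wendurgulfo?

Tovat: *wendurgulfo > wenturgulfo > wenturgulf > venturgulf > ventorgolf > ventolgolf  (by unconditioned shift, apocope, unconditioned shift, vowel merger, unconditioned shift)

ventolgolf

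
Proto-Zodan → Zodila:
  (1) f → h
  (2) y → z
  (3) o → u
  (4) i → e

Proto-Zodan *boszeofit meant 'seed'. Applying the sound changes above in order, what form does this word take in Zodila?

buszeuhet

Zodila: start from *boszeofit.
  rule 1 (unconditioned shift): boszeofit → boszeohit
  rule 2: no change — boszeohit
  rule 3 (vowel merger): boszeohit → buszeuhit
  rule 4 (vowel merger): buszeuhit → buszeuhet
  ⇒ Zodila buszeuhet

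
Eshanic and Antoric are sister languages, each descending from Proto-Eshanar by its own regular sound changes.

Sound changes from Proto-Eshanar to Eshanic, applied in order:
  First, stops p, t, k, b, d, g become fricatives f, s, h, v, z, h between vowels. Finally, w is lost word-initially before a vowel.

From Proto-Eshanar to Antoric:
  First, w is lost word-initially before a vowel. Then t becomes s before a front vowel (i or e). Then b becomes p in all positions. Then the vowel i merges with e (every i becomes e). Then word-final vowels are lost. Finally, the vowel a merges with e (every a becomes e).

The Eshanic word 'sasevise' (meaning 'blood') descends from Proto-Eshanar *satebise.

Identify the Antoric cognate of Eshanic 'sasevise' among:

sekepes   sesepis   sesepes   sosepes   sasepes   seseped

sesepes

Antoric: *satebise
  satebise (rule 1 does not apply)
  satebise → sasebise   [palatalisation]
  sasebise → sasepise   [unconditioned shift]
  sasepise → sasepese   [vowel merger]
  sasepese → sasepes   [apocope]
  sasepes → sesepes   [vowel merger]
  giving Antoric sesepes.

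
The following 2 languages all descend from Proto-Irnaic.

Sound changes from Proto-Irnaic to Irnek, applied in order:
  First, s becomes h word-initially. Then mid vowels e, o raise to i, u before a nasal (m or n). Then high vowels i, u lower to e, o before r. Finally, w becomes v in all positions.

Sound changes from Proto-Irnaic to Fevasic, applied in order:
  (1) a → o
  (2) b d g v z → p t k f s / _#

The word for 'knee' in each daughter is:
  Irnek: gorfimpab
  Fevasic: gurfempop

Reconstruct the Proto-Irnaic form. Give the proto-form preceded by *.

Position 5: Irnek has i, Fevasic has e. Fevasic preserves e here (none of its changes turn any other segment into e), so the proto-segment is *e.
Position 2: Irnek has o, Fevasic has u. Fevasic preserves u here (none of its changes turn any other segment into u), so the proto-segment is *u.
Position 8: Irnek has a, Fevasic has o. Irnek preserves a here (none of its changes turn any other segment into a), so the proto-segment is *a.
Verify the candidate proto-form against each daughter:
Irnek: *gurfempab > gurfimpab > gorfimpab  (by pre-nasal raising, pre-rhotic lowering)
Fevasic: *gurfempab > gurfempob > gurfempop  (by vowel merger, final devoicing)
*gurfempab is the unique common source.

*gurfempab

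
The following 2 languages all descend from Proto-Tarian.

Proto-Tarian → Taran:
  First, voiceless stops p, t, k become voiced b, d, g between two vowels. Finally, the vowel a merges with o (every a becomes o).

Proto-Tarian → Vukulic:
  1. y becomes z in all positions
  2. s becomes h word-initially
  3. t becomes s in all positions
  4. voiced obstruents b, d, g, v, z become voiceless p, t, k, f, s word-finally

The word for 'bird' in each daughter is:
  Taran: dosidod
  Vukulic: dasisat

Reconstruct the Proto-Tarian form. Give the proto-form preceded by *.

*dasitad

Position 2: Taran has o, Vukulic has a. Vukulic preserves a here (none of its changes turn any other segment into a), so the proto-segment is *a.
Position 7: Taran has d, Vukulic has t. In Vukulic, t can only continue *d, so the proto-segment is *d.
This points to *dasitad. Verify forward in each daughter:
Taran: *dasitad > dasidad > dosidod  (by intervocalic voicing, vowel merger)
Vukulic: *dasitad
  dasitad (rule 1 does not apply)
  dasitad (rule 2 does not apply)
  dasitad → dasisad   [unconditioned shift]
  dasisad → dasisat   [final devoicing]
  giving Vukulic dasisat.
No other proto-form is consistent with every reflex, so the reconstruction is *dasitad.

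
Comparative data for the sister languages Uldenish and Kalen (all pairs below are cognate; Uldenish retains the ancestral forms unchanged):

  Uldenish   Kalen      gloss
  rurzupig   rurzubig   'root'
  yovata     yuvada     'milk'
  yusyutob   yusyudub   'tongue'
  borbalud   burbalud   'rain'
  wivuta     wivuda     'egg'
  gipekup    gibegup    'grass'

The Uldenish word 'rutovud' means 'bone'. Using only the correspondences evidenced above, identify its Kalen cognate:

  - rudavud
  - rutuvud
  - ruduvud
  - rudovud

ruduvud

yusyutob ~ yusyudub — Uldenish t corresponds to Kalen d between vowels (before a back vowel).
yovata ~ yuvada — Uldenish o corresponds to Kalen u after a consonant, before a labial obstruent.
Applying these to Uldenish 'rutovud':
  rutovud → rudovud   (t→d between vowels (before a back vowel))
  rudovud → ruduvud   (o→u after a consonant, before a labial obstruent)
So the Kalen cognate is 'ruduvud'.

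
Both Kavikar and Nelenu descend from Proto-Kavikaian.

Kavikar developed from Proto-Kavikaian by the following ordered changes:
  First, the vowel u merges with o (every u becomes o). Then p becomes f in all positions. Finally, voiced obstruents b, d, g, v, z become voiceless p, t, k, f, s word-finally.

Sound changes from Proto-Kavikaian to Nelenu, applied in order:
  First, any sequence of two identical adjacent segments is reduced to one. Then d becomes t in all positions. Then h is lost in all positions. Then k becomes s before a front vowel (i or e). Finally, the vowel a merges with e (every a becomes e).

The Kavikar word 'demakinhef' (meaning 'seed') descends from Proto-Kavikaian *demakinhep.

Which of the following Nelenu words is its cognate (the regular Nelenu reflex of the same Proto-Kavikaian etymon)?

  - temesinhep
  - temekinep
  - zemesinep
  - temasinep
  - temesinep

temesinep

Nelenu: *demakinhep
  demakinhep (rule 1 does not apply)
  demakinhep → temakinhep   [unconditioned shift]
  temakinhep → temakinep   [h-loss]
  temakinep → temasinep   [palatalisation]
  temasinep → temesinep   [vowel merger]
  giving Nelenu temesinep.
Among the options, 'temesinep' alone shows every Nelenu change applied in order.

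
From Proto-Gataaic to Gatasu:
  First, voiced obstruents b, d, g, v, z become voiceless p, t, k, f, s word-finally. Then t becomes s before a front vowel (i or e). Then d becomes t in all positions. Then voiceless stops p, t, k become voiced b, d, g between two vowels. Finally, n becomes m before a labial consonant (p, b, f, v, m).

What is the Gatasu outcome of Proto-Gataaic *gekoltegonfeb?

Gatasu: start from *gekoltegonfeb.
  rule 1 (final devoicing): gekoltegonfeb → gekoltegonfep
  rule 2 (palatalisation): gekoltegonfep → gekolsegonfep
  rule 3: no change — gekolsegonfep
  rule 4 (intervocalic voicing): gekolsegonfep → gegolsegonfep
  rule 5 (nasal place assimilation): gegolsegonfep → gegolsegomfep
  ⇒ Gatasu gegolsegomfep

gegolsegomfep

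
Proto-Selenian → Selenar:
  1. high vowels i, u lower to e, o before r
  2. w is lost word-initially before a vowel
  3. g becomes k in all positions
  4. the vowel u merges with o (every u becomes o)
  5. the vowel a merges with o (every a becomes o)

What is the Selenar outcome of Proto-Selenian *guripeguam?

Selenar: *guripeguam > goripeguam > koripekuam > koripekoam > koripekoom  (by pre-rhotic lowering, unconditioned shift, vowel merger, vowel merger)

koripekoom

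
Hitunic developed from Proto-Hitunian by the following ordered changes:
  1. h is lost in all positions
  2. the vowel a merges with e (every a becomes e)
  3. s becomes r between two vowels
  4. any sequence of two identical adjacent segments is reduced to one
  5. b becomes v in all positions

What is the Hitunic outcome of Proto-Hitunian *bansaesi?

Hitunic: start from *bansaesi.
  rule 1: no change — bansaesi
  rule 2 (vowel merger): bansaesi → benseesi
  rule 3 (rhotacism): benseesi → benseeri
  rule 4 (degemination): benseeri → benseri
  rule 5 (unconditioned shift): benseri → venseri
  ⇒ Hitunic venseri

venseri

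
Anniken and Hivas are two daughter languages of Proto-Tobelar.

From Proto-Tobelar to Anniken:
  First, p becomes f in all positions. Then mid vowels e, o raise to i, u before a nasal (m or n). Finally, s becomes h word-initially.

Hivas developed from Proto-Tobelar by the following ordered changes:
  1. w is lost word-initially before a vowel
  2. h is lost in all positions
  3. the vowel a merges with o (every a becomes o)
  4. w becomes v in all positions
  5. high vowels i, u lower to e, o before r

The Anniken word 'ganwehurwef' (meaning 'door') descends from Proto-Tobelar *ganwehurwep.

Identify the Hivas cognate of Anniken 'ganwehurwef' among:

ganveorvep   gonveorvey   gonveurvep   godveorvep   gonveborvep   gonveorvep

gonveorvep

Hivas: *ganwehurwep > ganweurwep > gonweurwep > gonveurvep > gonveorvep  (by h-loss, vowel merger, unconditioned shift, pre-rhotic lowering)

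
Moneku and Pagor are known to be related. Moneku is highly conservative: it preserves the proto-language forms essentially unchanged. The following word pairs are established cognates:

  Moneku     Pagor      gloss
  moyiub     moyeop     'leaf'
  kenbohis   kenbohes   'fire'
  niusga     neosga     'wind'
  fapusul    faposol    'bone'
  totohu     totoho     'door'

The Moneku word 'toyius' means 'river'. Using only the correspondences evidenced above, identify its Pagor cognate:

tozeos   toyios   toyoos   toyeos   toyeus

toyeos

moyiub ~ moyeop, niusga ~ neosga — Moneku i corresponds to Pagor e after a consonant, before a back vowel.
niusga ~ neosga — Moneku u corresponds to Pagor o after a vowel, before a consonant other than r, m, n, p, b, f, v.
Applying these to Moneku 'toyius':
  toyius → toyeus   (i→e after a consonant, before a back vowel)
  toyeus → toyeos   (u→o after a vowel, before a consonant other than r, m, n, p, b, f, v)
So the Pagor cognate is 'toyeos'.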